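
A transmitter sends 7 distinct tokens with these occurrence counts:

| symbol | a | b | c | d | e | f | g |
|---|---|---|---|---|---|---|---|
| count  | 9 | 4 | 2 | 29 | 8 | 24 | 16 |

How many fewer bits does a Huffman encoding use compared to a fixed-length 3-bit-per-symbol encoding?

49

Fixed-length: 3 bits × 92 symbols = 276 bits.
Huffman merges:
merge c(2) and b(4): 6
merge 6 and e(8): 14
merge a(9) and 14: 23
merge g(16) and 23: 39
merge f(24) and d(29): 53
merge 39 and 53: 92
Huffman total = 6 + 14 + 23 + 39 + 53 + 92 = 227 bits.
Saving = 276 − 227 = 49 bits.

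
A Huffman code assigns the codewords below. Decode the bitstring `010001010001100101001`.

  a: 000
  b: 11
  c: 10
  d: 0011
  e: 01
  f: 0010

Read left to right; each codeword is recognised as soon as it completes (prefix code):
  01→e | 000→a | 10→c | 10→c | 0011→d | 0010→f | 10→c | 01→e
Decoded message: eaccdfce

eaccdfce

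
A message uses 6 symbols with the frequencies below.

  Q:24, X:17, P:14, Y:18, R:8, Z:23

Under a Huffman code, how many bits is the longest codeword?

Merge the two lowest-weight nodes at each step:
combine R(8), P(14) → 22
combine X(17), Y(18) → 35
combine 22, Z(23) → 45
combine Q(24), 35 → 59
combine 45, 59 → 104
The first pair merged (R, P) ends up deepest, at depth 3.

3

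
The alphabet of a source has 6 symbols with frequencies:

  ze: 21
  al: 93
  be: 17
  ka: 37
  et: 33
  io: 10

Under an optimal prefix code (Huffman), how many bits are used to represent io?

Huffman merges, smallest pair first:
io(10) + be(17) → 27
ze(21) + 27 → 48
et(33) + ka(37) → 70
48 + 70 → 118
al(93) + 118 → 211
io sits 4 levels below the root, so its codeword is 4 bits.

4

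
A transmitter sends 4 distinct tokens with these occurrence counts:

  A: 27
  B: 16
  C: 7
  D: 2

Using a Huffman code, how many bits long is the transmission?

86

Merge the two smallest weights repeatedly:
D(2) + C(7) → 9
9 + B(16) → 25
25 + A(27) → 52
Total encoded bits = sum of merged weights = 9 + 25 + 52 = 86.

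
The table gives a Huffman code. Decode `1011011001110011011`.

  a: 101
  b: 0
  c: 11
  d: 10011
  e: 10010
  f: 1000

aaddbc

Read left to right; each codeword is recognised as soon as it completes (prefix code):
  101→a | 101→a | 10011→d | 10011→d | 0→b | 11→c
Decoded message: aaddbc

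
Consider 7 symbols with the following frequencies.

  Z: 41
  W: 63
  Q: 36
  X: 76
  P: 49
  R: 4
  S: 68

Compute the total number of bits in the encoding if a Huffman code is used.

907

Build the Huffman tree bottom-up:
merge R(4) and Q(36): 40
merge 40 and Z(41): 81
merge P(49) and W(63): 112
merge S(68) and X(76): 144
merge 81 and 112: 193
merge 144 and 193: 337
Total encoded bits = sum of merged weights = 40 + 81 + 112 + 144 + 193 + 337 = 907.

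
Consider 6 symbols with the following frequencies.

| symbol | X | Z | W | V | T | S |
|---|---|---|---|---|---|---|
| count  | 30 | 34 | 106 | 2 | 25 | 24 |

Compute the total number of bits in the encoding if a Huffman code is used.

Build the Huffman tree bottom-up:
combine V(2), S(24) → 26
combine T(25), 26 → 51
combine X(30), Z(34) → 64
combine 51, 64 → 115
combine W(106), 115 → 221
The encoded length is the sum of every internal node's weight: 26 + 51 + 64 + 115 + 221 = 477 bits.

477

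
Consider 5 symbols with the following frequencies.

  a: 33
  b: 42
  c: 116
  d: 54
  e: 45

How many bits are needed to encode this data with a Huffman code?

Merge the two smallest weights repeatedly:
combine a(33), b(42) → 75
combine e(45), d(54) → 99
combine 75, 99 → 174
combine c(116), 174 → 290
The encoded length is the sum of every internal node's weight: 75 + 99 + 174 + 290 = 638 bits.

638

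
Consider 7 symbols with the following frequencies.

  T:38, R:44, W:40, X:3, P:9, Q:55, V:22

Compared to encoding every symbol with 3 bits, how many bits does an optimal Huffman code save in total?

Fixed-length: 3 bits × 211 symbols = 633 bits.
Huffman merges:
merge X(3) and P(9): 12
merge 12 and V(22): 34
merge 34 and T(38): 72
merge W(40) and R(44): 84
merge Q(55) and 72: 127
merge 84 and 127: 211
Huffman total = 12 + 34 + 72 + 84 + 127 + 211 = 540 bits.
Saving = 633 − 540 = 93 bits.

93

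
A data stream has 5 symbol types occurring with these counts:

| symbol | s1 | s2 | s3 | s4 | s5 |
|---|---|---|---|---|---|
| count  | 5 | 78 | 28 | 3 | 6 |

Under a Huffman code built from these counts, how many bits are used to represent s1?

Huffman merges, smallest pair first:
merge s4(3) and s1(5): 8
merge s5(6) and 8: 14
merge 14 and s3(28): 42
merge 42 and s2(78): 120
s1's leaf is at depth 4, giving a 4-bit codeword.

4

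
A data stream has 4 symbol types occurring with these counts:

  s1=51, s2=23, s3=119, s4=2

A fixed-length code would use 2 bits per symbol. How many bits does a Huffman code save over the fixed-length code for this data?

Fixed-length: 2 bits × 195 symbols = 390 bits.
Huffman merges:
merge s4(2) and s2(23): 25
merge 25 and s1(51): 76
merge 76 and s3(119): 195
Huffman total = 25 + 76 + 195 = 296 bits.
Saving = 390 − 296 = 94 bits.

94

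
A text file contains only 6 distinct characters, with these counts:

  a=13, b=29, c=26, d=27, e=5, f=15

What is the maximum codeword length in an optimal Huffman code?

Merge the two lowest-weight nodes at each step:
merge e(5) and a(13): 18
merge f(15) and 18: 33
merge c(26) and d(27): 53
merge b(29) and 33: 62
merge 53 and 62: 115
Maximum depth reached is 4.

4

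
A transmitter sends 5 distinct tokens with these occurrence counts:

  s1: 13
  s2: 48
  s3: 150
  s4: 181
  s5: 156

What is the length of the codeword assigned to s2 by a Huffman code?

3

Build the tree from the bottom:
merge s1(13) and s2(48): 61
merge 61 and s3(150): 211
merge s5(156) and s4(181): 337
merge 211 and 337: 548
The subtree containing s2 is merged 3 times, so code length = 3.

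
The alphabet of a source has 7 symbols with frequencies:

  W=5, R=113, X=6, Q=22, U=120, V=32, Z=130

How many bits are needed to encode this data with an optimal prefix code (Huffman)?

965

Build the Huffman tree bottom-up:
W(5) + X(6) → 11
11 + Q(22) → 33
V(32) + 33 → 65
65 + R(113) → 178
U(120) + Z(130) → 250
178 + 250 → 428
Each symbol's bit-cost is frequency × depth; summing gives 965 bits (equivalently 11 + 33 + 65 + 178 + 250 + 428).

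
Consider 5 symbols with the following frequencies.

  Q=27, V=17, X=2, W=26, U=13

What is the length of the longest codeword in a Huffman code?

Merge the two lowest-weight nodes at each step:
merge X(2) and U(13): 15
merge 15 and V(17): 32
merge W(26) and Q(27): 53
merge 32 and 53: 85
The rarest symbols sit at the bottom; the longest codeword is 3 bits.

3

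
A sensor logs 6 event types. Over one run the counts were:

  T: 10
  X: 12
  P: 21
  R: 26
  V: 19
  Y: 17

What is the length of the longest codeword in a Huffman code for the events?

Merge the two lowest-weight nodes at each step:
combine T(10), X(12) → 22
combine Y(17), V(19) → 36
combine P(21), 22 → 43
combine R(26), 36 → 62
combine 43, 62 → 105
The rarest symbols sit at the bottom; the longest codeword is 3 bits.

3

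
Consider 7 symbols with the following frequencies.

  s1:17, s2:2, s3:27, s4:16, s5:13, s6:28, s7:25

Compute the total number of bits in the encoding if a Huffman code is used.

Merge the two smallest weights repeatedly:
combine s2(2), s5(13) → 15
combine 15, s4(16) → 31
combine s1(17), s7(25) → 42
combine s3(27), s6(28) → 55
combine 31, 42 → 73
combine 55, 73 → 128
Each symbol's bit-cost is frequency × depth; summing gives 344 bits (equivalently 15 + 31 + 42 + 55 + 73 + 128).

344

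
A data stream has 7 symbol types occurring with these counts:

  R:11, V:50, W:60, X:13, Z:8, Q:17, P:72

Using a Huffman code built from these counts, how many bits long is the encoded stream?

560

Merge the two smallest weights repeatedly:
combine Z(8), R(11) → 19
combine X(13), Q(17) → 30
combine 19, 30 → 49
combine 49, V(50) → 99
combine W(60), P(72) → 132
combine 99, 132 → 231
The encoded length is the sum of every internal node's weight: 19 + 30 + 49 + 99 + 132 + 231 = 560 bits.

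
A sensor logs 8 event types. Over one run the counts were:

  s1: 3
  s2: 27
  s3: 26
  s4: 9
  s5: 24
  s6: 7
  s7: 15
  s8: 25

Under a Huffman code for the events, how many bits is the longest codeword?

5

Merge the two lowest-weight nodes at each step:
combine s1(3), s6(7) → 10
combine s4(9), 10 → 19
combine s7(15), 19 → 34
combine s5(24), s8(25) → 49
combine s3(26), s2(27) → 53
combine 34, 49 → 83
combine 53, 83 → 136
The first pair merged (s1, s6) ends up deepest, at depth 5.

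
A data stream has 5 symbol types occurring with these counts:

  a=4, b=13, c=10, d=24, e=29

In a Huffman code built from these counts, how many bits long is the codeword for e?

Build the tree from the bottom:
combine a(4), c(10) → 14
combine b(13), 14 → 27
combine d(24), 27 → 51
combine e(29), 51 → 80
e is merged only at the final step, so code length = 1.

1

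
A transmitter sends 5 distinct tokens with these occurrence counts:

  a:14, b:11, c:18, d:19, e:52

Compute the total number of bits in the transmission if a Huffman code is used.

238

Merge the two smallest weights repeatedly:
b(11) + a(14) → 25
c(18) + d(19) → 37
25 + 37 → 62
e(52) + 62 → 114
Total encoded bits = sum of merged weights = 25 + 37 + 62 + 114 = 238.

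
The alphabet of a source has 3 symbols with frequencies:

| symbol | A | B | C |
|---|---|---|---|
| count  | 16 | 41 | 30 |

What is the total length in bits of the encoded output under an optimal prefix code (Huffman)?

133

Build the Huffman tree bottom-up:
A(16) + C(30) → 46
B(41) + 46 → 87
Total encoded bits = sum of merged weights = 46 + 87 = 133.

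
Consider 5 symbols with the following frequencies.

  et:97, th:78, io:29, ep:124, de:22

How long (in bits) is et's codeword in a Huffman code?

2

Huffman merges, smallest pair first:
combine de(22), io(29) → 51
combine 51, th(78) → 129
combine et(97), ep(124) → 221
combine 129, 221 → 350
et's leaf is at depth 2, giving a 2-bit codeword.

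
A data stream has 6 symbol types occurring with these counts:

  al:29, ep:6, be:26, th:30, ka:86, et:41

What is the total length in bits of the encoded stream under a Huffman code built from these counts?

514

Build the Huffman tree bottom-up:
ep(6) + be(26) → 32
al(29) + th(30) → 59
32 + et(41) → 73
59 + 73 → 132
ka(86) + 132 → 218
The encoded length is the sum of every internal node's weight: 32 + 59 + 73 + 132 + 218 = 514 bits.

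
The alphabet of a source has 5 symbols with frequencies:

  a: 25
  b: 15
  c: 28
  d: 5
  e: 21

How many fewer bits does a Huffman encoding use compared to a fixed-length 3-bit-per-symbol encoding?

Fixed-length: 3 bits × 94 symbols = 282 bits.
Huffman merges:
d(5) + b(15) → 20
20 + e(21) → 41
a(25) + c(28) → 53
41 + 53 → 94
Huffman total = 20 + 41 + 53 + 94 = 208 bits.
Saving = 282 − 208 = 74 bits.

74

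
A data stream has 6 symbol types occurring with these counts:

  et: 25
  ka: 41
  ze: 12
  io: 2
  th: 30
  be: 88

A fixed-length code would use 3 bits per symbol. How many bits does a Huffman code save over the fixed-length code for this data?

Fixed-length: 3 bits × 198 symbols = 594 bits.
Huffman merges:
io(2) + ze(12) → 14
14 + et(25) → 39
th(30) + 39 → 69
ka(41) + 69 → 110
be(88) + 110 → 198
Huffman total = 14 + 39 + 69 + 110 + 198 = 430 bits.
Saving = 594 − 430 = 164 bits.

164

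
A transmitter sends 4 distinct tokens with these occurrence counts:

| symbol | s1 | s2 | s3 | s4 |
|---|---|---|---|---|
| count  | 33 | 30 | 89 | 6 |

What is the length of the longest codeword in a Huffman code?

3

Merge the two lowest-weight nodes at each step:
s4(6) + s2(30) → 36
s1(33) + 36 → 69
69 + s3(89) → 158
The first pair merged (s4, s2) ends up deepest, at depth 3.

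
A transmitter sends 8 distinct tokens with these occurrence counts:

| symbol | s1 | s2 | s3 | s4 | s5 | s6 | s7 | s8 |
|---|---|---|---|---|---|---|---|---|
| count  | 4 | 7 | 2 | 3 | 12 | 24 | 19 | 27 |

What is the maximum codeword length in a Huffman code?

Merge the two lowest-weight nodes at each step:
s3(2) + s4(3) → 5
s1(4) + 5 → 9
s2(7) + 9 → 16
s5(12) + 16 → 28
s7(19) + s6(24) → 43
s8(27) + 28 → 55
43 + 55 → 98
The rarest symbols sit at the bottom; the longest codeword is 6 bits.

6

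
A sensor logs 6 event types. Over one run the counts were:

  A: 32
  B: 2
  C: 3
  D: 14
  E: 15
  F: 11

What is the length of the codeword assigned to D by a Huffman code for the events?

Huffman merges, smallest pair first:
combine B(2), C(3) → 5
combine 5, F(11) → 16
combine D(14), E(15) → 29
combine 16, 29 → 45
combine A(32), 45 → 77
The subtree containing D is merged 3 times, so code length = 3.

3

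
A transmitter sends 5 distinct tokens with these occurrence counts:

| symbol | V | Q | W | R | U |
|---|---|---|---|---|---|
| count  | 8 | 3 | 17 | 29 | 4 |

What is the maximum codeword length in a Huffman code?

Merge the two lowest-weight nodes at each step:
combine Q(3), U(4) → 7
combine 7, V(8) → 15
combine 15, W(17) → 32
combine R(29), 32 → 61
The first pair merged (Q, U) ends up deepest, at depth 4.

4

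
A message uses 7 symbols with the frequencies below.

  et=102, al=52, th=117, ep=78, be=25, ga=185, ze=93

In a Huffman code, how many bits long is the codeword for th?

2

Huffman merges, smallest pair first:
be(25) + al(52) → 77
77 + ep(78) → 155
ze(93) + et(102) → 195
th(117) + 155 → 272
ga(185) + 195 → 380
272 + 380 → 652
th sits 2 levels below the root, so its codeword is 2 bits.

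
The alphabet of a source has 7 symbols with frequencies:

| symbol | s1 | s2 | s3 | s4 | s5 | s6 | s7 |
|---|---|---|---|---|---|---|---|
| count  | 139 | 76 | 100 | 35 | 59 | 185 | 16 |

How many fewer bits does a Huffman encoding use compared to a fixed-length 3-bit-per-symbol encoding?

Fixed-length: 3 bits × 610 symbols = 1830 bits.
Huffman merges:
combine s7(16), s4(35) → 51
combine 51, s5(59) → 110
combine s2(76), s3(100) → 176
combine 110, s1(139) → 249
combine 176, s6(185) → 361
combine 249, 361 → 610
Huffman total = 51 + 110 + 176 + 249 + 361 + 610 = 1557 bits.
Saving = 1830 − 1557 = 273 bits.

273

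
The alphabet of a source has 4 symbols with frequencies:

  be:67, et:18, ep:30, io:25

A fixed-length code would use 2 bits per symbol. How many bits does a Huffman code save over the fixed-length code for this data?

Fixed-length: 2 bits × 140 symbols = 280 bits.
Huffman merges:
merge et(18) and io(25): 43
merge ep(30) and 43: 73
merge be(67) and 73: 140
Huffman total = 43 + 73 + 140 = 256 bits.
Saving = 280 − 256 = 24 bits.

24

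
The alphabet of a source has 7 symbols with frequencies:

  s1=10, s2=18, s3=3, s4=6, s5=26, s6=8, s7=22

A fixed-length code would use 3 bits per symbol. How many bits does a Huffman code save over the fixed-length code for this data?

Fixed-length: 3 bits × 93 symbols = 279 bits.
Huffman merges:
combine s3(3), s4(6) → 9
combine s6(8), 9 → 17
combine s1(10), 17 → 27
combine s2(18), s7(22) → 40
combine s5(26), 27 → 53
combine 40, 53 → 93
Huffman total = 9 + 17 + 27 + 40 + 53 + 93 = 239 bits.
Saving = 279 − 239 = 40 bits.

40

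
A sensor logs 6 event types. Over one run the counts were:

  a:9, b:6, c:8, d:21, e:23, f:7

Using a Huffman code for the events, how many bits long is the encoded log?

178

Greedily combine the two least-frequent nodes:
combine b(6), f(7) → 13
combine c(8), a(9) → 17
combine 13, 17 → 30
combine d(21), e(23) → 44
combine 30, 44 → 74
Each symbol's bit-cost is frequency × depth; summing gives 178 bits (equivalently 13 + 17 + 30 + 44 + 74).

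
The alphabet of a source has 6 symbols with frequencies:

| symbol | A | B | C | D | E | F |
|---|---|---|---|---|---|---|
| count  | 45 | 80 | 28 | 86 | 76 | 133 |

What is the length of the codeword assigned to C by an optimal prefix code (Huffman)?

4

Huffman merges, smallest pair first:
merge C(28) and A(45): 73
merge 73 and E(76): 149
merge B(80) and D(86): 166
merge F(133) and 149: 282
merge 166 and 282: 448
The subtree containing C is merged 4 times, so code length = 4.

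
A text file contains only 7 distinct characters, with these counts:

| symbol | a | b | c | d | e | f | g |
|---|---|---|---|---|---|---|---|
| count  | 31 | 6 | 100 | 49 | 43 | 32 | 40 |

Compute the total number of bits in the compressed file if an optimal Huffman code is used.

791

Build the Huffman tree bottom-up:
merge b(6) and a(31): 37
merge f(32) and 37: 69
merge g(40) and e(43): 83
merge d(49) and 69: 118
merge 83 and c(100): 183
merge 118 and 183: 301
Each symbol's bit-cost is frequency × depth; summing gives 791 bits (equivalently 37 + 69 + 83 + 118 + 183 + 301).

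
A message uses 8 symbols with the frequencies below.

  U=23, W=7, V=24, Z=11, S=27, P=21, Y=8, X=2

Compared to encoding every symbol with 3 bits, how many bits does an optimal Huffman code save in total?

Fixed-length: 3 bits × 123 symbols = 369 bits.
Huffman merges:
X(2) + W(7) → 9
Y(8) + 9 → 17
Z(11) + 17 → 28
P(21) + U(23) → 44
V(24) + S(27) → 51
28 + 44 → 72
51 + 72 → 123
Huffman total = 9 + 17 + 28 + 44 + 51 + 72 + 123 = 344 bits.
Saving = 369 − 344 = 25 bits.

25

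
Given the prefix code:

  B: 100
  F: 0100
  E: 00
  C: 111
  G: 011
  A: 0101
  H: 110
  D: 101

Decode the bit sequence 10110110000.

DDBE

Read left to right; each codeword is recognised as soon as it completes (prefix code):
  101→D | 101→D | 100→B | 00→E
Decoded message: DDBE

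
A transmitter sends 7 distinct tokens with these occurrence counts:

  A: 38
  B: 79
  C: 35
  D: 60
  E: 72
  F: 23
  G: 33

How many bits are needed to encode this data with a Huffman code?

925

Build the Huffman tree bottom-up:
merge F(23) and G(33): 56
merge C(35) and A(38): 73
merge 56 and D(60): 116
merge E(72) and 73: 145
merge B(79) and 116: 195
merge 145 and 195: 340
Each symbol's bit-cost is frequency × depth; summing gives 925 bits (equivalently 56 + 73 + 116 + 145 + 195 + 340).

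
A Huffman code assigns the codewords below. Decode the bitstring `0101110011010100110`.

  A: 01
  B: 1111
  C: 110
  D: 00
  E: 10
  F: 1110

Read left to right; each codeword is recognised as soon as it completes (prefix code):
  01→A | 01→A | 110→C | 01→A | 10→E | 10→E | 10→E | 01→A | 10→E
Decoded message: AACAEEEAE

AACAEEEAE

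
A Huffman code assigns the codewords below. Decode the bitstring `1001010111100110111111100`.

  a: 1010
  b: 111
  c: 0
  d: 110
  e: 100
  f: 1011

eabedbbe

Read left to right; each codeword is recognised as soon as it completes (prefix code):
  100→e | 1010→a | 111→b | 100→e | 110→d | 111→b | 111→b | 100→e
Decoded message: eabedbbe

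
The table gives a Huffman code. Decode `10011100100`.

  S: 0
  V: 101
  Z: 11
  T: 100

TZTT

Read left to right; each codeword is recognised as soon as it completes (prefix code):
  100→T | 11→Z | 100→T | 100→T
Decoded message: TZTT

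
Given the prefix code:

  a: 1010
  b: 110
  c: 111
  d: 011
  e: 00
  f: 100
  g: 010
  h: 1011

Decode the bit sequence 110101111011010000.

Read left to right; each codeword is recognised as soon as it completes (prefix code):
  110→b | 1011→h | 110→b | 110→b | 100→f | 00→e
Decoded message: bhbbfe

bhbbfe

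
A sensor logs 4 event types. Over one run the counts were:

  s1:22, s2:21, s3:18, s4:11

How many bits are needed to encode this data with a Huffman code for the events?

144

Greedily combine the two least-frequent nodes:
combine s4(11), s3(18) → 29
combine s2(21), s1(22) → 43
combine 29, 43 → 72
Total encoded bits = sum of merged weights = 29 + 43 + 72 = 144.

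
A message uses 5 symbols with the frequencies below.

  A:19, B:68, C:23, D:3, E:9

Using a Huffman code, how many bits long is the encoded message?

Merge the two smallest weights repeatedly:
combine D(3), E(9) → 12
combine 12, A(19) → 31
combine C(23), 31 → 54
combine 54, B(68) → 122
The encoded length is the sum of every internal node's weight: 12 + 31 + 54 + 122 = 219 bits.

219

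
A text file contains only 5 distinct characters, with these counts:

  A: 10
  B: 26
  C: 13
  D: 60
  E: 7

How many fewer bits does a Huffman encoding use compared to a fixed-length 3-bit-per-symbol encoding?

Fixed-length: 3 bits × 116 symbols = 348 bits.
Huffman merges:
merge E(7) and A(10): 17
merge C(13) and 17: 30
merge B(26) and 30: 56
merge 56 and D(60): 116
Huffman total = 17 + 30 + 56 + 116 = 219 bits.
Saving = 348 − 219 = 129 bits.

129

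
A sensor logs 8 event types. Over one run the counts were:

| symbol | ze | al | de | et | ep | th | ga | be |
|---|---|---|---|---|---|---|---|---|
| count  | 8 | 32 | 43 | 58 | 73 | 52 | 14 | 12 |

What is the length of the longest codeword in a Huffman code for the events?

5

Merge the two lowest-weight nodes at each step:
ze(8) + be(12) → 20
ga(14) + 20 → 34
al(32) + 34 → 66
de(43) + th(52) → 95
et(58) + 66 → 124
ep(73) + 95 → 168
124 + 168 → 292
The rarest symbols sit at the bottom; the longest codeword is 5 bits.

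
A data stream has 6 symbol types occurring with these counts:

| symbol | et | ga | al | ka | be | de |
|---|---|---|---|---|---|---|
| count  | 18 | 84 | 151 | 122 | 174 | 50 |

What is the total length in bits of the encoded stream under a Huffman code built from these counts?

Build the Huffman tree bottom-up:
et(18) + de(50) → 68
68 + ga(84) → 152
ka(122) + al(151) → 273
152 + be(174) → 326
273 + 326 → 599
Total encoded bits = sum of merged weights = 68 + 152 + 273 + 326 + 599 = 1418.

1418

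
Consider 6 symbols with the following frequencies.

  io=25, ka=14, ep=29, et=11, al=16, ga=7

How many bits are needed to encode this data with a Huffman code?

Greedily combine the two least-frequent nodes:
merge ga(7) and et(11): 18
merge ka(14) and al(16): 30
merge 18 and io(25): 43
merge ep(29) and 30: 59
merge 43 and 59: 102
Each symbol's bit-cost is frequency × depth; summing gives 252 bits (equivalently 18 + 30 + 43 + 59 + 102).

252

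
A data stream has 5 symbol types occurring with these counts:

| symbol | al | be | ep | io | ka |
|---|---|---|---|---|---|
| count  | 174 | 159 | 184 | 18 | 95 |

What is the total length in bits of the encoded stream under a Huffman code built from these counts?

Merge the two smallest weights repeatedly:
merge io(18) and ka(95): 113
merge 113 and be(159): 272
merge al(174) and ep(184): 358
merge 272 and 358: 630
Each symbol's bit-cost is frequency × depth; summing gives 1373 bits (equivalently 113 + 272 + 358 + 630).

1373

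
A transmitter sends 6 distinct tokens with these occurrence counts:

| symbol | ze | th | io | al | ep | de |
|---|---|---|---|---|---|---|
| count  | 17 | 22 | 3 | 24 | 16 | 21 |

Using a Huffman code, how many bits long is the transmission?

261

Merge the two smallest weights repeatedly:
io(3) + ep(16) → 19
ze(17) + 19 → 36
de(21) + th(22) → 43
al(24) + 36 → 60
43 + 60 → 103
Each symbol's bit-cost is frequency × depth; summing gives 261 bits (equivalently 19 + 36 + 43 + 60 + 103).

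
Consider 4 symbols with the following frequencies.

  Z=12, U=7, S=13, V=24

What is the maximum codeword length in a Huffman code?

3

Merge the two lowest-weight nodes at each step:
combine U(7), Z(12) → 19
combine S(13), 19 → 32
combine V(24), 32 → 56
The rarest symbols sit at the bottom; the longest codeword is 3 bits.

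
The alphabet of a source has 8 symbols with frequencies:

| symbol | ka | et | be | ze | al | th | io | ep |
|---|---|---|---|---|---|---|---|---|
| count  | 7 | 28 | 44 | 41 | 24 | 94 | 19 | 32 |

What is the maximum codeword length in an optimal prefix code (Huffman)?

4

Merge the two lowest-weight nodes at each step:
ka(7) + io(19) → 26
al(24) + 26 → 50
et(28) + ep(32) → 60
ze(41) + be(44) → 85
50 + 60 → 110
85 + th(94) → 179
110 + 179 → 289
Maximum depth reached is 4.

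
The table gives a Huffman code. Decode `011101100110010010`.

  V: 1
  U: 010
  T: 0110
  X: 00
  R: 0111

Read left to right; each codeword is recognised as soon as it completes (prefix code):
  0111→R | 0110→T | 0110→T | 010→U | 010→U
Decoded message: RTTUU

RTTUU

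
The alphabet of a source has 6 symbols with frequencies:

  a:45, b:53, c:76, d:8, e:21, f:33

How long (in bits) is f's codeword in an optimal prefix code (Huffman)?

Huffman merges, smallest pair first:
combine d(8), e(21) → 29
combine 29, f(33) → 62
combine a(45), b(53) → 98
combine 62, c(76) → 138
combine 98, 138 → 236
f's leaf is at depth 3, giving a 3-bit codeword.

3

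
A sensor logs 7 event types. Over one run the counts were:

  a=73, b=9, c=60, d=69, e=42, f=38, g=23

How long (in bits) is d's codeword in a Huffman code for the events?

2

Repeatedly merge the two smallest:
merge b(9) and g(23): 32
merge 32 and f(38): 70
merge e(42) and c(60): 102
merge d(69) and 70: 139
merge a(73) and 102: 175
merge 139 and 175: 314
d sits 2 levels below the root, so its codeword is 2 bits.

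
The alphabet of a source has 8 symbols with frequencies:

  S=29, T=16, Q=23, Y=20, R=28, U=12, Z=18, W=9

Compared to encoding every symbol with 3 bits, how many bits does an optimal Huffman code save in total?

8

Fixed-length: 3 bits × 155 symbols = 465 bits.
Huffman merges:
merge W(9) and U(12): 21
merge T(16) and Z(18): 34
merge Y(20) and 21: 41
merge Q(23) and R(28): 51
merge S(29) and 34: 63
merge 41 and 51: 92
merge 63 and 92: 155
Huffman total = 21 + 34 + 41 + 51 + 63 + 92 + 155 = 457 bits.
Saving = 465 − 457 = 8 bits.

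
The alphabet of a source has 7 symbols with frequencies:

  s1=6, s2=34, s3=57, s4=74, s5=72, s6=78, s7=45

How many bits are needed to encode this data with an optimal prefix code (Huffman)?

986

Greedily combine the two least-frequent nodes:
combine s1(6), s2(34) → 40
combine 40, s7(45) → 85
combine s3(57), s5(72) → 129
combine s4(74), s6(78) → 152
combine 85, 129 → 214
combine 152, 214 → 366
The encoded length is the sum of every internal node's weight: 40 + 85 + 129 + 152 + 214 + 366 = 986 bits.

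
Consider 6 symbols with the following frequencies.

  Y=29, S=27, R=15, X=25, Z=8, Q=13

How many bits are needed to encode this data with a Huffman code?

Merge the two smallest weights repeatedly:
Z(8) + Q(13) → 21
R(15) + 21 → 36
X(25) + S(27) → 52
Y(29) + 36 → 65
52 + 65 → 117
The encoded length is the sum of every internal node's weight: 21 + 36 + 52 + 65 + 117 = 291 bits.

291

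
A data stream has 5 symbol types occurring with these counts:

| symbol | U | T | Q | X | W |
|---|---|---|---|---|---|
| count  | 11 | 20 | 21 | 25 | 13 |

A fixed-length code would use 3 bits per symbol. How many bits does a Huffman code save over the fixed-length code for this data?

Fixed-length: 3 bits × 90 symbols = 270 bits.
Huffman merges:
merge U(11) and W(13): 24
merge T(20) and Q(21): 41
merge 24 and X(25): 49
merge 41 and 49: 90
Huffman total = 24 + 41 + 49 + 90 = 204 bits.
Saving = 270 − 204 = 66 bits.

66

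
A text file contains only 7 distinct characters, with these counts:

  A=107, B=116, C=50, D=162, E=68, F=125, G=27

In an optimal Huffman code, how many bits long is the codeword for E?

3

Repeatedly merge the two smallest:
G(27) + C(50) → 77
E(68) + 77 → 145
A(107) + B(116) → 223
F(125) + 145 → 270
D(162) + 223 → 385
270 + 385 → 655
E's leaf is at depth 3, giving a 3-bit codeword.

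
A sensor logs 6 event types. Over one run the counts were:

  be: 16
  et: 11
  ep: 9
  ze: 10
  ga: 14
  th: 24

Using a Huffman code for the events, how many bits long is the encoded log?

Build the Huffman tree bottom-up:
combine ep(9), ze(10) → 19
combine et(11), ga(14) → 25
combine be(16), 19 → 35
combine th(24), 25 → 49
combine 35, 49 → 84
Total encoded bits = sum of merged weights = 19 + 25 + 35 + 49 + 84 = 212.

212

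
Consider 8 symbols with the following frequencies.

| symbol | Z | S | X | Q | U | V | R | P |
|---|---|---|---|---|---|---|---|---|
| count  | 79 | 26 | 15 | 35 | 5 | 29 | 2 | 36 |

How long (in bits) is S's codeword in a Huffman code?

3

Huffman merges, smallest pair first:
R(2) + U(5) → 7
7 + X(15) → 22
22 + S(26) → 48
V(29) + Q(35) → 64
P(36) + 48 → 84
64 + Z(79) → 143
84 + 143 → 227
S sits 3 levels below the root, so its codeword is 3 bits.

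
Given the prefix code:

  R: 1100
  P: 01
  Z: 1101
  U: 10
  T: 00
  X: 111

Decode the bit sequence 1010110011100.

UURXT

Read left to right; each codeword is recognised as soon as it completes (prefix code):
  10→U | 10→U | 1100→R | 111→X | 00→T
Decoded message: UURXT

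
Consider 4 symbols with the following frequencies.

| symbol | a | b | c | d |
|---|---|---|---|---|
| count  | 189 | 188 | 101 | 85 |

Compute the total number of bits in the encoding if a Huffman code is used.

1123

Merge the two smallest weights repeatedly:
merge d(85) and c(101): 186
merge 186 and b(188): 374
merge a(189) and 374: 563
Total encoded bits = sum of merged weights = 186 + 374 + 563 = 1123.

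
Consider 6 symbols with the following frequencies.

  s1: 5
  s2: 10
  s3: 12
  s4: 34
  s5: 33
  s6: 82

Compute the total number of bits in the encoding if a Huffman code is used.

Build the Huffman tree bottom-up:
merge s1(5) and s2(10): 15
merge s3(12) and 15: 27
merge 27 and s5(33): 60
merge s4(34) and 60: 94
merge s6(82) and 94: 176
Each symbol's bit-cost is frequency × depth; summing gives 372 bits (equivalently 15 + 27 + 60 + 94 + 176).

372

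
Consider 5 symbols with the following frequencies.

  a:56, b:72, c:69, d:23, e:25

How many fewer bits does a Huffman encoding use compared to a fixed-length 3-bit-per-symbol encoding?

197

Fixed-length: 3 bits × 245 symbols = 735 bits.
Huffman merges:
merge d(23) and e(25): 48
merge 48 and a(56): 104
merge c(69) and b(72): 141
merge 104 and 141: 245
Huffman total = 48 + 104 + 141 + 245 = 538 bits.
Saving = 735 − 538 = 197 bits.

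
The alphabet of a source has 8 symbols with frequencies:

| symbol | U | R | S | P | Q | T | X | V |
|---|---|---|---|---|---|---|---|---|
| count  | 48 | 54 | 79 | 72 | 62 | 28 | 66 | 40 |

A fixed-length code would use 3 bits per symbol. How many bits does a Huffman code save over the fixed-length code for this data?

11

Fixed-length: 3 bits × 449 symbols = 1347 bits.
Huffman merges:
T(28) + V(40) → 68
U(48) + R(54) → 102
Q(62) + X(66) → 128
68 + P(72) → 140
S(79) + 102 → 181
128 + 140 → 268
181 + 268 → 449
Huffman total = 68 + 102 + 128 + 140 + 181 + 268 + 449 = 1336 bits.
Saving = 1347 − 1336 = 11 bits.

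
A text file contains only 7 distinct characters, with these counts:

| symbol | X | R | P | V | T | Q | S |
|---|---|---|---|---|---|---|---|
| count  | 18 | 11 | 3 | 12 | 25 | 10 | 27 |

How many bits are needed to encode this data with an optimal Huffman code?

Merge the two smallest weights repeatedly:
combine P(3), Q(10) → 13
combine R(11), V(12) → 23
combine 13, X(18) → 31
combine 23, T(25) → 48
combine S(27), 31 → 58
combine 48, 58 → 106
Each symbol's bit-cost is frequency × depth; summing gives 279 bits (equivalently 13 + 23 + 31 + 48 + 58 + 106).

279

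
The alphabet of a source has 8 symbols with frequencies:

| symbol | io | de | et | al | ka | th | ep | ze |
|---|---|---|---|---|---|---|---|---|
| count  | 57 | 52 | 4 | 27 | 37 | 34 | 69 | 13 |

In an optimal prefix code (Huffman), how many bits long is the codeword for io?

2

Repeatedly merge the two smallest:
combine et(4), ze(13) → 17
combine 17, al(27) → 44
combine th(34), ka(37) → 71
combine 44, de(52) → 96
combine io(57), ep(69) → 126
combine 71, 96 → 167
combine 126, 167 → 293
The subtree containing io is merged 2 times, so code length = 2.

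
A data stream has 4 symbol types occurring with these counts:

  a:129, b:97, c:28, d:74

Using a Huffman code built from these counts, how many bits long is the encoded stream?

629

Greedily combine the two least-frequent nodes:
merge c(28) and d(74): 102
merge b(97) and 102: 199
merge a(129) and 199: 328
Each symbol's bit-cost is frequency × depth; summing gives 629 bits (equivalently 102 + 199 + 328).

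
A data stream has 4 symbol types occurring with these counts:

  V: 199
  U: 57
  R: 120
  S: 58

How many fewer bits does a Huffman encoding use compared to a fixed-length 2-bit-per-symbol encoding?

Fixed-length: 2 bits × 434 symbols = 868 bits.
Huffman merges:
U(57) + S(58) → 115
115 + R(120) → 235
V(199) + 235 → 434
Huffman total = 115 + 235 + 434 = 784 bits.
Saving = 868 − 784 = 84 bits.

84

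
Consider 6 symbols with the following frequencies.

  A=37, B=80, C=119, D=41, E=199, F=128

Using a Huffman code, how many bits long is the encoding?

Greedily combine the two least-frequent nodes:
A(37) + D(41) → 78
78 + B(80) → 158
C(119) + F(128) → 247
158 + E(199) → 357
247 + 357 → 604
Each symbol's bit-cost is frequency × depth; summing gives 1444 bits (equivalently 78 + 158 + 247 + 357 + 604).

1444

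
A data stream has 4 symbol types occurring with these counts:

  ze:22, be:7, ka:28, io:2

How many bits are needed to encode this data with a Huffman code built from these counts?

99

Merge the two smallest weights repeatedly:
io(2) + be(7) → 9
9 + ze(22) → 31
ka(28) + 31 → 59
The encoded length is the sum of every internal node's weight: 9 + 31 + 59 = 99 bits.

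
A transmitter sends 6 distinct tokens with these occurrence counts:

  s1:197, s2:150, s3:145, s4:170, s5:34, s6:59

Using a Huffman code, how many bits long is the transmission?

1841

Build the Huffman tree bottom-up:
combine s5(34), s6(59) → 93
combine 93, s3(145) → 238
combine s2(150), s4(170) → 320
combine s1(197), 238 → 435
combine 320, 435 → 755
Total encoded bits = sum of merged weights = 93 + 238 + 320 + 435 + 755 = 1841.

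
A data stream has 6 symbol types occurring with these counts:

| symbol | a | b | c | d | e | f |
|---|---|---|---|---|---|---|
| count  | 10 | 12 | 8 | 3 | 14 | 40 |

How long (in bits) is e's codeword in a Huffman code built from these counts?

Repeatedly merge the two smallest:
d(3) + c(8) → 11
a(10) + 11 → 21
b(12) + e(14) → 26
21 + 26 → 47
f(40) + 47 → 87
e sits 3 levels below the root, so its codeword is 3 bits.

3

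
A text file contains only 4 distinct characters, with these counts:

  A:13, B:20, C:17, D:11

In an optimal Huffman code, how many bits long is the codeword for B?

Repeatedly merge the two smallest:
merge D(11) and A(13): 24
merge C(17) and B(20): 37
merge 24 and 37: 61
B sits 2 levels below the root, so its codeword is 2 bits.

2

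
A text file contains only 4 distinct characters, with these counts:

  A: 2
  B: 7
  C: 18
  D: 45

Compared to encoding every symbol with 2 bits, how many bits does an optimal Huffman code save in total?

36

Fixed-length: 2 bits × 72 symbols = 144 bits.
Huffman merges:
A(2) + B(7) → 9
9 + C(18) → 27
27 + D(45) → 72
Huffman total = 9 + 27 + 72 = 108 bits.
Saving = 144 − 108 = 36 bits.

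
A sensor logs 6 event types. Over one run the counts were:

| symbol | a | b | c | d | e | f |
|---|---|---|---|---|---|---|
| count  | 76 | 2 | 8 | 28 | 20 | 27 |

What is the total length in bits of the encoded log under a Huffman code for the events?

341

Merge the two smallest weights repeatedly:
merge b(2) and c(8): 10
merge 10 and e(20): 30
merge f(27) and d(28): 55
merge 30 and 55: 85
merge a(76) and 85: 161
Total encoded bits = sum of merged weights = 10 + 30 + 55 + 85 + 161 = 341.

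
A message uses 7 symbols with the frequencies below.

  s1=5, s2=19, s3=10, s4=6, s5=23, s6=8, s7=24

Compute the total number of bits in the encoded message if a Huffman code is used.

Greedily combine the two least-frequent nodes:
combine s1(5), s4(6) → 11
combine s6(8), s3(10) → 18
combine 11, 18 → 29
combine s2(19), s5(23) → 42
combine s7(24), 29 → 53
combine 42, 53 → 95
The encoded length is the sum of every internal node's weight: 11 + 18 + 29 + 42 + 53 + 95 = 248 bits.

248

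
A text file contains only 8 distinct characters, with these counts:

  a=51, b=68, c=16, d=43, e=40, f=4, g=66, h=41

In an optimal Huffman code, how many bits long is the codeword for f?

Huffman merges, smallest pair first:
f(4) + c(16) → 20
20 + e(40) → 60
h(41) + d(43) → 84
a(51) + 60 → 111
g(66) + b(68) → 134
84 + 111 → 195
134 + 195 → 329
f's leaf is at depth 5, giving a 5-bit codeword.

5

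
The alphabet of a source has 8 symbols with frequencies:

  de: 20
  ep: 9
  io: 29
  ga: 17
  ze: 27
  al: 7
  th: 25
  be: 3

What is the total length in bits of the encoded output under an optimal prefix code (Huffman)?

Greedily combine the two least-frequent nodes:
merge be(3) and al(7): 10
merge ep(9) and 10: 19
merge ga(17) and 19: 36
merge de(20) and th(25): 45
merge ze(27) and io(29): 56
merge 36 and 45: 81
merge 56 and 81: 137
Total encoded bits = sum of merged weights = 10 + 19 + 36 + 45 + 56 + 81 + 137 = 384.

384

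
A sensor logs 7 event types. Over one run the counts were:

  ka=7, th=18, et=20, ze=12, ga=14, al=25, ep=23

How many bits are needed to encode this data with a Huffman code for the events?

Merge the two smallest weights repeatedly:
merge ka(7) and ze(12): 19
merge ga(14) and th(18): 32
merge 19 and et(20): 39
merge ep(23) and al(25): 48
merge 32 and 39: 71
merge 48 and 71: 119
Total encoded bits = sum of merged weights = 19 + 32 + 39 + 48 + 71 + 119 = 328.

328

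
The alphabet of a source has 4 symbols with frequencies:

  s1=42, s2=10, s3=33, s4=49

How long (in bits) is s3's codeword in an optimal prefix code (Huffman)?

3

Build the tree from the bottom:
s2(10) + s3(33) → 43
s1(42) + 43 → 85
s4(49) + 85 → 134
The subtree containing s3 is merged 3 times, so code length = 3.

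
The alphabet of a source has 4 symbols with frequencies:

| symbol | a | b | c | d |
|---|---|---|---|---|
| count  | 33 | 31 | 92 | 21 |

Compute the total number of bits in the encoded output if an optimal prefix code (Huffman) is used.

Greedily combine the two least-frequent nodes:
d(21) + b(31) → 52
a(33) + 52 → 85
85 + c(92) → 177
The encoded length is the sum of every internal node's weight: 52 + 85 + 177 = 314 bits.

314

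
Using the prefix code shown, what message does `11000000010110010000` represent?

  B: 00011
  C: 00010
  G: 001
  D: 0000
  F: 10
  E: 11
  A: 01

Read left to right; each codeword is recognised as soon as it completes (prefix code):
  11→E | 0000→D | 00010→C | 11→E | 001→G | 0000→D
Decoded message: EDCEGD

EDCEGD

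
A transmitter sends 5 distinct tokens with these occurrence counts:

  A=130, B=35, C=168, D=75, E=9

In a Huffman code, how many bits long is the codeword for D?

3

Huffman merges, smallest pair first:
merge E(9) and B(35): 44
merge 44 and D(75): 119
merge 119 and A(130): 249
merge C(168) and 249: 417
The subtree containing D is merged 3 times, so code length = 3.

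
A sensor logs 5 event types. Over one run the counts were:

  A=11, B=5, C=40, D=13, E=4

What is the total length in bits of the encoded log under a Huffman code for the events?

135

Greedily combine the two least-frequent nodes:
merge E(4) and B(5): 9
merge 9 and A(11): 20
merge D(13) and 20: 33
merge 33 and C(40): 73
The encoded length is the sum of every internal node's weight: 9 + 20 + 33 + 73 = 135 bits.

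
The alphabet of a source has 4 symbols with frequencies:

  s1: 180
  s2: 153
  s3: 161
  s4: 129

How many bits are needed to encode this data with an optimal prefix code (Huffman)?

Merge the two smallest weights repeatedly:
s4(129) + s2(153) → 282
s3(161) + s1(180) → 341
282 + 341 → 623
Total encoded bits = sum of merged weights = 282 + 341 + 623 = 1246.

1246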